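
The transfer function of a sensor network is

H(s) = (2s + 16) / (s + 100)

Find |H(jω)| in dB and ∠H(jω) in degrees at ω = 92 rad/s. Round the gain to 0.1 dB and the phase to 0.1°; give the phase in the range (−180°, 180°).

2.7 dB, 42.4°

Substitute s = j92:
Numerator: 2(j92) + 16 = 16 + j184
Denominator: (j92) + 100 = 100 + j92
|N| = √(16² + 184²) ≈ 184.69, ∠N ≈ 85.03°
|D| = √(100² + 92²) ≈ 135.88, ∠D ≈ 42.61°
|H| = 184.69 / 135.88 ≈ 1.3592
Gain = 20 log₁₀(1.3592) ≈ 2.67 dB
∠H = 85.03° − 42.61° = 42.42°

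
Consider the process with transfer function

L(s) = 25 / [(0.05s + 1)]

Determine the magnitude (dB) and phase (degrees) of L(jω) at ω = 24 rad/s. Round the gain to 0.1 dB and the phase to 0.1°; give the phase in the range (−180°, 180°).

At ω = 24 rad/s:
pole (1 + j24·0.05) = 1 + j1.2 → |·| ≈ 1.562, ∠ ≈ 50.19°
|L| = 25 · 1 / (1.562) ≈ 16.005
Gain = 20 log₁₀(16.005) ≈ 24.09 dB
∠L = (0°) − (50.19°) = -50.19°

24.1 dB, -50.2°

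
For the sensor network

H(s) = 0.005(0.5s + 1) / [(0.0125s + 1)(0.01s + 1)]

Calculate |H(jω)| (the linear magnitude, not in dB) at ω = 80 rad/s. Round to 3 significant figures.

At ω = 80 rad/s:
zero (1 + j80·0.5) = 1 + j40 → |·| ≈ 40.012, ∠ ≈ 88.57°
pole (1 + j80·0.0125) = 1 + j1 → |·| ≈ 1.4142, ∠ ≈ 45.00°
pole (1 + j80·0.01) = 1 + j0.8 → |·| ≈ 1.2806, ∠ ≈ 38.66°
|H| = 0.005 · 40.012 / (1.4142 · 1.2806) ≈ 0.11047

0.110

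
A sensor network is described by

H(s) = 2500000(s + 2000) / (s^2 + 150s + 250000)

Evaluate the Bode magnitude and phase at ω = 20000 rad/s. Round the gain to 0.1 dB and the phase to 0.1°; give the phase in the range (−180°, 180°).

At s = jω = j20000:
zero (s+2000): 2000 + j20000 → |·| = √(2000²+20000²) = √404000000 ≈ 20100, ∠ = arctan(20000/2000) ≈ 84.29°
quadratic: (j20000)² + 150·j20000 + 250000 = -399750000 + j3000000 → |·| ≈ 3.9976e+08, ∠ ≈ 179.57°
|H| = 2500000 · 20100 / 3.9976e+08 ≈ 125.7
Gain = 20 log₁₀(125.7) ≈ 41.99 dB
∠H = 84.29° − 179.57° = -95.28°

42.0 dB, -95.3°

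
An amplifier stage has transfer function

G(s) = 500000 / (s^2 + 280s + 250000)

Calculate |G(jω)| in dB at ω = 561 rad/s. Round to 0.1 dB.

9.4 dB

At s = jω = j561:
quadratic: (j561)² + 280·j561 + 250000 = -64721 + j157080 → |·| ≈ 1.6989e+05, ∠ ≈ 112.39°
|G| = 500000 / 1.6989e+05 ≈ 2.9431
Gain = 20 log₁₀(2.9431) ≈ 9.38 dB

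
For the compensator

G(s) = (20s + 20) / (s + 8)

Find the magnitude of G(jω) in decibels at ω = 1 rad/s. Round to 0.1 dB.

Substitute s = j1:
Numerator: 20(j1) + 20 = 20 + j20
Denominator: (j1) + 8 = 8 + j1
|N| = √(20² + 20²) ≈ 28.284, ∠N ≈ 45.00°
|D| = √(8² + 1²) ≈ 8.0623, ∠D ≈ 7.13°
|G| = 28.284 / 8.0623 ≈ 3.5082
Gain = 20 log₁₀(3.5082) ≈ 10.90 dB

10.9 dB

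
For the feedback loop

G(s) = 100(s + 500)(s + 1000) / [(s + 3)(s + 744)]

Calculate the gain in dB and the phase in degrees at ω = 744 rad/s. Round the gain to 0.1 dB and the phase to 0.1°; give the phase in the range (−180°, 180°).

43.1 dB, -42.0°

At s = jω = j744:
zero (s+500): 500 + j744 → |·| = √(500²+744²) = √803536 ≈ 896.4, ∠ = arctan(744/500) ≈ 56.10°
zero (s+1000): 1000 + j744 → |·| = √(1000²+744²) = √1553536 ≈ 1246.4, ∠ = arctan(744/1000) ≈ 36.65°
pole (s+3): 3 + j744 → |·| = √(3²+744²) = √553545 ≈ 744.01, ∠ = arctan(744/3) ≈ 89.77°
pole (s+744): 744 + j744 → |·| = √(744²+744²) = √1107072 ≈ 1052.2, ∠ = arctan(744/744) ≈ 45.00°
|G| = 100 · 1.1173e+06 / 7.8285e+05 ≈ 142.72
Gain = 20 log₁₀(142.72) ≈ 43.09 dB
∠G = 92.75° − 134.77° = -42.02°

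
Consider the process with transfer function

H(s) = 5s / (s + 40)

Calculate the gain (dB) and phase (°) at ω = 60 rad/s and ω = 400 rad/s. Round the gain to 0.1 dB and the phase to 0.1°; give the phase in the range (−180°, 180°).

ω = 60: 12.4 dB, 33.7°; ω = 400: 13.9 dB, 5.7°

At s = jω = j60:
zero at origin: s = j60 → |·| = 60, ∠ = 90.00°
pole (s+40): 40 + j60 → |·| = √(40²+60²) = √5200 ≈ 72.111, ∠ = arctan(60/40) ≈ 56.31°
|H| = 5 · 60 / 72.111 ≈ 4.1603
Gain = 20 log₁₀(4.1603) ≈ 12.38 dB
∠H = 90.00° − 56.31° = 33.69°

At s = jω = j400:
zero at origin: s = j400 → |·| = 400, ∠ = 90.00°
pole (s+40): 40 + j400 → |·| = √(40²+400²) = √161600 ≈ 402, ∠ = arctan(400/40) ≈ 84.29°
|H| = 5 · 400 / 402 ≈ 4.9751
Gain = 20 log₁₀(4.9751) ≈ 13.94 dB
∠H = 90.00° − 84.29° = 5.71°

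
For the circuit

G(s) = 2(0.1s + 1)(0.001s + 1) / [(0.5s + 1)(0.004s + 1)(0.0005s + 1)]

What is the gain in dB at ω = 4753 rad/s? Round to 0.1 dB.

At ω = 4753 rad/s:
zero (1 + j4753·0.1) = 1 + j475.3 → |·| ≈ 475.3, ∠ ≈ 89.88°
zero (1 + j4753·0.001) = 1 + j4.753 → |·| ≈ 4.8571, ∠ ≈ 78.12°
pole (1 + j4753·0.5) = 1 + j2376.5 → |·| ≈ 2376.5, ∠ ≈ 89.98°
pole (1 + j4753·0.004) = 1 + j19.012 → |·| ≈ 19.038, ∠ ≈ 86.99°
pole (1 + j4753·0.0005) = 1 + j2.3765 → |·| ≈ 2.5783, ∠ ≈ 67.18°
|G| = 2 · 475.3 · 4.8571 / (2376.5 · 19.038 · 2.5783) ≈ 0.039581
Gain = 20 log₁₀(0.039581) ≈ -28.05 dB

-28.1 dB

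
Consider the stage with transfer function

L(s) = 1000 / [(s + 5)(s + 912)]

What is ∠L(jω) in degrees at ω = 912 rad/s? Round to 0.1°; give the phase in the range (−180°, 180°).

At s = jω = j912:
pole (s+5): 5 + j912 → |·| = √(5²+912²) = √831769 ≈ 912.01, ∠ = arctan(912/5) ≈ 89.69°
pole (s+912): 912 + j912 → |·| = √(912²+912²) = √1663488 ≈ 1289.8, ∠ = arctan(912/912) ≈ 45.00°
∠L = 0.00° − 134.69° = -134.69°

-134.7°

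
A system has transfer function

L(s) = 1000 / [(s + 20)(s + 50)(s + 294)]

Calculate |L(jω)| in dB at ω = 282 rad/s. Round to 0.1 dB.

At s = jω = j282:
pole (s+20): 20 + j282 → |·| = √(20²+282²) = √79924 ≈ 282.71, ∠ = arctan(282/20) ≈ 85.94°
pole (s+50): 50 + j282 → |·| = √(50²+282²) = √82024 ≈ 286.4, ∠ = arctan(282/50) ≈ 79.95°
pole (s+294): 294 + j282 → |·| = √(294²+282²) = √165960 ≈ 407.38, ∠ = arctan(282/294) ≈ 43.81°
|L| = 1000 / 3.2985e+07 ≈ 3.0317e-05
Gain = 20 log₁₀(3.0317e-05) ≈ -90.37 dB

-90.4 dB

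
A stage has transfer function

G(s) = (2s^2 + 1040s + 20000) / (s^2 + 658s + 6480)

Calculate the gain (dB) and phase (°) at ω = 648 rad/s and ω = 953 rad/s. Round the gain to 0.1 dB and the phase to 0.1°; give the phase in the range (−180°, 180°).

Substitute s = j648:
Numerator: 2(j648)^2 + 1040(j648) + 20000 = -819808 + j673920
Denominator: (j648)^2 + 658(j648) + 6480 = -413424 + j426384
|N| = √(819808² + 673920²) ≈ 1.0613e+06, ∠N ≈ 140.58°
|D| = √(413424² + 426384²) ≈ 5.939e+05, ∠D ≈ 134.12°
|G| = 1.0613e+06 / 5.939e+05 ≈ 1.787
Gain = 20 log₁₀(1.787) ≈ 5.04 dB
∠G = 140.58° − 134.12° = 6.46°

Substitute s = j953:
Numerator: 2(j953)^2 + 1040(j953) + 20000 = -1796418 + j991120
Denominator: (j953)^2 + 658(j953) + 6480 = -901729 + j627074
|N| = √(1796418² + 991120²) ≈ 2.0517e+06, ∠N ≈ 151.11°
|D| = √(901729² + 627074²) ≈ 1.0983e+06, ∠D ≈ 145.18°
|G| = 2.0517e+06 / 1.0983e+06 ≈ 1.8681
Gain = 20 log₁₀(1.8681) ≈ 5.43 dB
∠G = 151.11° − 145.18° = 5.93°

ω = 648: 5.0 dB, 6.5°; ω = 953: 5.4 dB, 5.9°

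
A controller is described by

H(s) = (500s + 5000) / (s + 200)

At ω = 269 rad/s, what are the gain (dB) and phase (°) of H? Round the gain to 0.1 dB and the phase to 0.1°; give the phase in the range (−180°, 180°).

52.1 dB, 34.5°

Substitute s = j269:
Numerator: 500(j269) + 5000 = 5000 + j134500
Denominator: (j269) + 200 = 200 + j269
|N| = √(5000² + 134500²) ≈ 1.3459e+05, ∠N ≈ 87.87°
|D| = √(200² + 269²) ≈ 335.2, ∠D ≈ 53.37°
|H| = 1.3459e+05 / 335.2 ≈ 401.52
Gain = 20 log₁₀(401.52) ≈ 52.07 dB
∠H = 87.87° − 53.37° = 34.50°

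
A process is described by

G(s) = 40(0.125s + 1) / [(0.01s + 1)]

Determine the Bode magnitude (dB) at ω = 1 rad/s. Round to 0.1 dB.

32.1 dB

At ω = 1 rad/s:
zero (1 + j1·0.125) = 1 + j0.125 → |·| ≈ 1.0078, ∠ ≈ 7.13°
pole (1 + j1·0.01) = 1 + j0.01 → |·| ≈ 1, ∠ ≈ 0.57°
|G| = 40 · 1.0078 / (1) ≈ 40.312
Gain = 20 log₁₀(40.312) ≈ 32.11 dB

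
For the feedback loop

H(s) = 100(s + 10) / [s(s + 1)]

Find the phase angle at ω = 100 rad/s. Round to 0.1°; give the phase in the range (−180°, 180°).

-95.1°

At s = jω = j100:
zero (s+10): 10 + j100 → |·| = √(10²+100²) = √10100 ≈ 100.5, ∠ = arctan(100/10) ≈ 84.29°
pole (s+1): 1 + j100 → |·| = √(1²+100²) = √10001 ≈ 100, ∠ = arctan(100/1) ≈ 89.43°
pole at origin: |s| = 100, ∠ = 90.00° (in denominator)
∠H = 84.29° − 179.43° = -95.14°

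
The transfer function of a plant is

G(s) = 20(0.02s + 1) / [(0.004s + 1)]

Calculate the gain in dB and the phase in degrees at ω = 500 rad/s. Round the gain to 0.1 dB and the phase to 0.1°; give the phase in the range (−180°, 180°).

39.1 dB, 20.9°

At ω = 500 rad/s:
zero (1 + j500·0.02) = 1 + j10 → |·| ≈ 10.05, ∠ ≈ 84.29°
pole (1 + j500·0.004) = 1 + j2 → |·| ≈ 2.2361, ∠ ≈ 63.43°
|G| = 20 · 10.05 / (2.2361) ≈ 89.889
Gain = 20 log₁₀(89.889) ≈ 39.07 dB
∠G = (84.29°) − (63.43°) = 20.86°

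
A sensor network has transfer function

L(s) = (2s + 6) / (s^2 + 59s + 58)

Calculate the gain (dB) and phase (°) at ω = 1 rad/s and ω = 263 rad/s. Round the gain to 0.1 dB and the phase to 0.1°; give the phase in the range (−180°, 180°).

ω = 1: -22.3 dB, -27.6°; ω = 263: -42.6 dB, -78.0°

Substitute s = j1:
Numerator: 2(j1) + 6 = 6 + j2
Denominator: (j1)^2 + 59(j1) + 58 = 57 + j59
|N| = √(6² + 2²) ≈ 6.3246, ∠N ≈ 18.43°
|D| = √(57² + 59²) ≈ 82.037, ∠D ≈ 45.99°
|L| = 6.3246 / 82.037 ≈ 0.077094
Gain = 20 log₁₀(0.077094) ≈ -22.26 dB
∠L = 18.43° − 45.99° = -27.56°

Substitute s = j263:
Numerator: 2(j263) + 6 = 6 + j526
Denominator: (j263)^2 + 59(j263) + 58 = -69111 + j15517
|N| = √(6² + 526²) ≈ 526.03, ∠N ≈ 89.35°
|D| = √(69111² + 15517²) ≈ 70832, ∠D ≈ 167.35°
|L| = 526.03 / 70832 ≈ 0.0074264
Gain = 20 log₁₀(0.0074264) ≈ -42.58 dB
∠L = 89.35° − 167.35° = -78.00°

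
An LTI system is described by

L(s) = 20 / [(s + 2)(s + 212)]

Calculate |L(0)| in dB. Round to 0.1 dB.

L(0) = 20 / (2·212) ≈ 0.04717
20 log₁₀(0.04717) ≈ -26.53 dB

-26.5 dB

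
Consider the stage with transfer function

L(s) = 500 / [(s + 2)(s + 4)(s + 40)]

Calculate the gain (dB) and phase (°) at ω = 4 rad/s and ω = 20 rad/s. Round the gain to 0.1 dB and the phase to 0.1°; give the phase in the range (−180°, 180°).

At s = jω = j4:
pole (s+2): 2 + j4 → |·| = √(2²+4²) = √20 ≈ 4.4721, ∠ = arctan(4/2) ≈ 63.43°
pole (s+4): 4 + j4 → |·| = √(4²+4²) = √32 ≈ 5.6569, ∠ = arctan(4/4) ≈ 45.00°
pole (s+40): 40 + j4 → |·| = √(40²+4²) = √1616 ≈ 40.2, ∠ = arctan(4/40) ≈ 5.71°
|L| = 500 / 1017 ≈ 0.49164
Gain = 20 log₁₀(0.49164) ≈ -6.17 dB
∠L = 0.00° − 114.14° = -114.14°

At s = jω = j20:
pole (s+2): 2 + j20 → |·| = √(2²+20²) = √404 ≈ 20.1, ∠ = arctan(20/2) ≈ 84.29°
pole (s+4): 4 + j20 → |·| = √(4²+20²) = √416 ≈ 20.396, ∠ = arctan(20/4) ≈ 78.69°
pole (s+40): 40 + j20 → |·| = √(40²+20²) = √2000 ≈ 44.721, ∠ = arctan(20/40) ≈ 26.57°
|L| = 500 / 18334 ≈ 0.027272
Gain = 20 log₁₀(0.027272) ≈ -31.29 dB
∠L = 0.00° − 189.55° = -189.55° ≡ 170.45° (principal value)

ω = 4: -6.2 dB, -114.1°; ω = 20: -31.3 dB, 170.5°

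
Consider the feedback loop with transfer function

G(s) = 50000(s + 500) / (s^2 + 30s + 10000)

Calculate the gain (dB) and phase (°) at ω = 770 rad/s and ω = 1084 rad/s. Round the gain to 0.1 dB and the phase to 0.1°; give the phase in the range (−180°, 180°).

ω = 770: 37.9 dB, -120.7°; ω = 1084: 34.2 dB, -113.2°

At s = jω = j770:
zero (s+500): 500 + j770 → |·| = √(500²+770²) = √842900 ≈ 918.1, ∠ = arctan(770/500) ≈ 57.00°
quadratic: (j770)² + 30·j770 + 10000 = -582900 + j23100 → |·| ≈ 5.8336e+05, ∠ ≈ 177.73°
|G| = 50000 · 918.1 / 5.8336e+05 ≈ 78.691
Gain = 20 log₁₀(78.691) ≈ 37.92 dB
∠G = 57.00° − 177.73° = -120.73°

At s = jω = j1084:
zero (s+500): 500 + j1084 → |·| = √(500²+1084²) = √1425056 ≈ 1193.8, ∠ = arctan(1084/500) ≈ 65.24°
quadratic: (j1084)² + 30·j1084 + 10000 = -1165056 + j32520 → |·| ≈ 1.1655e+06, ∠ ≈ 178.40°
|G| = 50000 · 1193.8 / 1.1655e+06 ≈ 51.214
Gain = 20 log₁₀(51.214) ≈ 34.19 dB
∠G = 65.24° − 178.40° = -113.16°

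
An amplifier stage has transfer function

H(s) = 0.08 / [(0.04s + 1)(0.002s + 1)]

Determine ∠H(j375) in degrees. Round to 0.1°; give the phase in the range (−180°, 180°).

-123.1°

At ω = 375 rad/s:
pole (1 + j375·0.04) = 1 + j15 → |·| ≈ 15.033, ∠ ≈ 86.19°
pole (1 + j375·0.002) = 1 + j0.75 → |·| ≈ 1.25, ∠ ≈ 36.87°
∠H = (0°) − (86.19° + 36.87°) = -123.06°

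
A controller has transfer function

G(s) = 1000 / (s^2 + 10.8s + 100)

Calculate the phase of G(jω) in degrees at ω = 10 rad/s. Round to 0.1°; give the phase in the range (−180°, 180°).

-90.0°

At s = jω = j10:
quadratic: (j10)² + 10.8·j10 + 100 = 0 + j108 → |·| ≈ 108, ∠ ≈ 90.00°
∠G = 0.00° − 90.00° = -90.00°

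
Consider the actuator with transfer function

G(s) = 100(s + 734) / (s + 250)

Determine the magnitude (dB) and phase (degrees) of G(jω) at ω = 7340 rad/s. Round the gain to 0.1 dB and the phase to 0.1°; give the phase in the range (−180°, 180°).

40.0 dB, -3.8°

At s = jω = j7340:
zero (s+734): 734 + j7340 → |·| = √(734²+7340²) = √54414356 ≈ 7376.6, ∠ = arctan(7340/734) ≈ 84.29°
pole (s+250): 250 + j7340 → |·| = √(250²+7340²) = √53938100 ≈ 7344.3, ∠ = arctan(7340/250) ≈ 88.05°
|G| = 100 · 7376.6 / 7344.3 ≈ 100.44
Gain = 20 log₁₀(100.44) ≈ 40.04 dB
∠G = 84.29° − 88.05° = -3.76°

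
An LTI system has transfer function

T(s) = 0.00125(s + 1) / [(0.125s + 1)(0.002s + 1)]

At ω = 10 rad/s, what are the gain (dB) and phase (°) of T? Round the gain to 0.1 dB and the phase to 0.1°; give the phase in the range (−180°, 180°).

-42.1 dB, 31.8°

At ω = 10 rad/s:
zero (1 + j10·1) = 1 + j10 → |·| ≈ 10.05, ∠ ≈ 84.29°
pole (1 + j10·0.125) = 1 + j1.25 → |·| ≈ 1.6008, ∠ ≈ 51.34°
pole (1 + j10·0.002) = 1 + j0.02 → |·| ≈ 1.0002, ∠ ≈ 1.15°
|T| = 0.00125 · 10.05 / (1.6008 · 1.0002) ≈ 0.0078461
Gain = 20 log₁₀(0.0078461) ≈ -42.11 dB
∠T = (84.29°) − (51.34° + 1.15°) = 31.80°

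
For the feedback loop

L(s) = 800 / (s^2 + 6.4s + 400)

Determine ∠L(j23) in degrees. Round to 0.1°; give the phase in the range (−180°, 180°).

At s = jω = j23:
quadratic: (j23)² + 6.4·j23 + 400 = -129 + j147.2 → |·| ≈ 195.73, ∠ ≈ 131.23°
∠L = 0.00° − 131.23° = -131.23°

-131.2°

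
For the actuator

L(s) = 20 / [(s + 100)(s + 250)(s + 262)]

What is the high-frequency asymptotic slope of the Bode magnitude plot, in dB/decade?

Each pole contributes −20 dB/decade at high frequency; each zero contributes +20 dB/decade.
Net: 0 zero(s) − 3 pole(s) → -60 dB/decade.

-60 dB/decade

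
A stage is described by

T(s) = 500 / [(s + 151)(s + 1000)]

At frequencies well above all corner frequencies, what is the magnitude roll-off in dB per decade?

Each pole contributes −20 dB/decade at high frequency; each zero contributes +20 dB/decade.
Net: 0 zero(s) − 2 pole(s) → -40 dB/decade.

-40 dB/decade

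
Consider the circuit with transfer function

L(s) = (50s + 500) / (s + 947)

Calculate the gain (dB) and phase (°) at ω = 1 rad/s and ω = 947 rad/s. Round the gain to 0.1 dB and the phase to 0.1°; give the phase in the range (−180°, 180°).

ω = 1: -5.5 dB, 5.7°; ω = 947: 31.0 dB, 44.4°

Substitute s = j1:
Numerator: 50(j1) + 500 = 500 + j50
Denominator: (j1) + 947 = 947 + j1
|N| = √(500² + 50²) ≈ 502.49, ∠N ≈ 5.71°
|D| = √(947² + 1²) ≈ 947, ∠D ≈ 0.06°
|L| = 502.49 / 947 ≈ 0.53061
Gain = 20 log₁₀(0.53061) ≈ -5.50 dB
∠L = 5.71° − 0.06° = 5.65°

Substitute s = j947:
Numerator: 50(j947) + 500 = 500 + j47350
Denominator: (j947) + 947 = 947 + j947
|N| = √(500² + 47350²) ≈ 47353, ∠N ≈ 89.39°
|D| = √(947² + 947²) ≈ 1339.3, ∠D ≈ 45.00°
|L| = 47353 / 1339.3 ≈ 35.357
Gain = 20 log₁₀(35.357) ≈ 30.97 dB
∠L = 89.39° − 45.00° = 44.39°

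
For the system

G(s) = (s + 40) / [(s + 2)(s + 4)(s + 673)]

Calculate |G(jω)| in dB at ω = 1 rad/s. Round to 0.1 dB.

At s = jω = j1:
zero (s+40): 40 + j1 → |·| = √(40²+1²) = √1601 ≈ 40.012, ∠ = arctan(1/40) ≈ 1.43°
pole (s+2): 2 + j1 → |·| = √(2²+1²) = √5 ≈ 2.2361, ∠ = arctan(1/2) ≈ 26.57°
pole (s+4): 4 + j1 → |·| = √(4²+1²) = √17 ≈ 4.1231, ∠ = arctan(1/4) ≈ 14.04°
pole (s+673): 673 + j1 → |·| = √(673²+1²) = √452930 ≈ 673, ∠ = arctan(1/673) ≈ 0.09°
|G| = 1 · 40.012 / 6204.8 ≈ 0.0064486
Gain = 20 log₁₀(0.0064486) ≈ -43.81 dB

-43.8 dB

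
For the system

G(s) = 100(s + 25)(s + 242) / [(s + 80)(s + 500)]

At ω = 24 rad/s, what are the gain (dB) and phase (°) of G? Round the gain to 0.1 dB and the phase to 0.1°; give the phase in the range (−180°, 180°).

26.1 dB, 30.0°

At s = jω = j24:
zero (s+25): 25 + j24 → |·| = √(25²+24²) = √1201 ≈ 34.655, ∠ = arctan(24/25) ≈ 43.83°
zero (s+242): 242 + j24 → |·| = √(242²+24²) = √59140 ≈ 243.19, ∠ = arctan(24/242) ≈ 5.66°
pole (s+80): 80 + j24 → |·| = √(80²+24²) = √6976 ≈ 83.522, ∠ = arctan(24/80) ≈ 16.70°
pole (s+500): 500 + j24 → |·| = √(500²+24²) = √250576 ≈ 500.58, ∠ = arctan(24/500) ≈ 2.75°
|G| = 100 · 8427.7 / 41809 ≈ 20.158
Gain = 20 log₁₀(20.158) ≈ 26.09 dB
∠G = 49.49° − 19.45° = 30.04°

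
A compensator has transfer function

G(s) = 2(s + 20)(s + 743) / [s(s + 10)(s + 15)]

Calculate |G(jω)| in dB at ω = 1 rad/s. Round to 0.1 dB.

45.9 dB

At s = jω = j1:
zero (s+20): 20 + j1 → |·| = √(20²+1²) = √401 ≈ 20.025, ∠ = arctan(1/20) ≈ 2.86°
zero (s+743): 743 + j1 → |·| = √(743²+1²) = √552050 ≈ 743, ∠ = arctan(1/743) ≈ 0.08°
pole (s+10): 10 + j1 → |·| = √(10²+1²) = √101 ≈ 10.05, ∠ = arctan(1/10) ≈ 5.71°
pole (s+15): 15 + j1 → |·| = √(15²+1²) = √226 ≈ 15.033, ∠ = arctan(1/15) ≈ 3.81°
pole at origin: |s| = 1, ∠ = 90.00° (in denominator)
|G| = 2 · 14879 / 151.08 ≈ 196.97
Gain = 20 log₁₀(196.97) ≈ 45.89 dB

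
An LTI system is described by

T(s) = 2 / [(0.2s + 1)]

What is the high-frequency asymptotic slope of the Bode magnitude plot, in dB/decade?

Each pole contributes −20 dB/decade at high frequency; each zero contributes +20 dB/decade.
Net: 0 zero(s) − 1 pole(s) → -20 dB/decade.

-20 dB/decade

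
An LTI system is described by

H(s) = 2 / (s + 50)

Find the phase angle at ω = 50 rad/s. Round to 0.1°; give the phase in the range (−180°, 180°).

-45.0°

At s = jω = j50:
pole (s+50): 50 + j50 → |·| = √(50²+50²) = √5000 ≈ 70.711, ∠ = arctan(50/50) ≈ 45.00°
∠H = 0.00° − 45.00° = -45.00°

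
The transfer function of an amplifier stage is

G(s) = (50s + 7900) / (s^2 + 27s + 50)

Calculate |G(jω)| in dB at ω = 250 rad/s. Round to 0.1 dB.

-12.6 dB

Substitute s = j250:
Numerator: 50(j250) + 7900 = 7900 + j12500
Denominator: (j250)^2 + 27(j250) + 50 = -62450 + j6750
|N| = √(7900² + 12500²) ≈ 14787, ∠N ≈ 57.71°
|D| = √(62450² + 6750²) ≈ 62814, ∠D ≈ 173.83°
|G| = 14787 / 62814 ≈ 0.23541
Gain = 20 log₁₀(0.23541) ≈ -12.56 dB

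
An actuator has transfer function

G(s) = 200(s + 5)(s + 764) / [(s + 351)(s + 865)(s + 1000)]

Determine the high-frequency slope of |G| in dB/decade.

-20 dB/decade

Each pole contributes −20 dB/decade at high frequency; each zero contributes +20 dB/decade.
Net: 2 zero(s) − 3 pole(s) → -20 dB/decade.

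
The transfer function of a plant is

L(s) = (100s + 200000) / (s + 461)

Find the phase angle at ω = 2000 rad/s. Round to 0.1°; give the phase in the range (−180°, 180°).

Substitute s = j2000:
Numerator: 100(j2000) + 200000 = 200000 + j200000
Denominator: (j2000) + 461 = 461 + j2000
|N| = √(200000² + 200000²) ≈ 2.8284e+05, ∠N ≈ 45.00°
|D| = √(461² + 2000²) ≈ 2052.4, ∠D ≈ 77.02°
∠L = 45.00° − 77.02° = -32.02°

-32.0°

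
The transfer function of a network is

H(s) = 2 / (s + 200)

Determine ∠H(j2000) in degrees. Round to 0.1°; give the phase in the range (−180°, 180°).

-84.3°

Substitute s = j2000:
Numerator: 2 = 2 + j0
Denominator: (j2000) + 200 = 200 + j2000
|N| = √(2² + 0²) ≈ 2, ∠N ≈ 0.00°
|D| = √(200² + 2000²) ≈ 2010, ∠D ≈ 84.29°
∠H = 0.00° − 84.29° = -84.29°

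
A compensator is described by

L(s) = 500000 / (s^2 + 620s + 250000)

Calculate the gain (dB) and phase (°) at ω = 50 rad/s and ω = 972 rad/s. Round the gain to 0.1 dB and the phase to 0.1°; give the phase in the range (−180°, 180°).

At s = jω = j50:
quadratic: (j50)² + 620·j50 + 250000 = 247500 + j31000 → |·| ≈ 2.4943e+05, ∠ ≈ 7.14°
|L| = 500000 / 2.4943e+05 ≈ 2.0046
Gain = 20 log₁₀(2.0046) ≈ 6.04 dB
∠L = 0.00° − 7.14° = -7.14°

At s = jω = j972:
quadratic: (j972)² + 620·j972 + 250000 = -694784 + j602640 → |·| ≈ 9.1973e+05, ∠ ≈ 139.06°
|L| = 500000 / 9.1973e+05 ≈ 0.54364
Gain = 20 log₁₀(0.54364) ≈ -5.29 dB
∠L = 0.00° − 139.06° = -139.06°

ω = 50: 6.0 dB, -7.1°; ω = 972: -5.3 dB, -139.1°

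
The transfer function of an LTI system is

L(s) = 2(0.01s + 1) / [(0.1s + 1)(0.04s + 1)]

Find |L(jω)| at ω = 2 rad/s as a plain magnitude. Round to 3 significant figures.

At ω = 2 rad/s:
zero (1 + j2·0.01) = 1 + j0.02 → |·| ≈ 1.0002, ∠ ≈ 1.15°
pole (1 + j2·0.1) = 1 + j0.2 → |·| ≈ 1.0198, ∠ ≈ 11.31°
pole (1 + j2·0.04) = 1 + j0.08 → |·| ≈ 1.0032, ∠ ≈ 4.57°
|L| = 2 · 1.0002 / (1.0198 · 1.0032) ≈ 1.9553

1.96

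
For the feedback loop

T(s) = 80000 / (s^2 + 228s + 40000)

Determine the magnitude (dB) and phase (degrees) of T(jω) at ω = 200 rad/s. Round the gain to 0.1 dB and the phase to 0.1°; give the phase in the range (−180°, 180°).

4.9 dB, -90.0°

At s = jω = j200:
quadratic: (j200)² + 228·j200 + 40000 = 0 + j45600 → |·| ≈ 45600, ∠ ≈ 90.00°
|T| = 80000 / 45600 ≈ 1.7544
Gain = 20 log₁₀(1.7544) ≈ 4.88 dB
∠T = 0.00° − 90.00° = -90.00°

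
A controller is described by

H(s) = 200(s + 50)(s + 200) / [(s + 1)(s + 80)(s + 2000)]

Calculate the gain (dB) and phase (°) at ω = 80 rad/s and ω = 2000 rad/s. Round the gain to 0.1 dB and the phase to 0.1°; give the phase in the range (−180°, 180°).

At s = jω = j80:
zero (s+50): 50 + j80 → |·| = √(50²+80²) = √8900 ≈ 94.34, ∠ = arctan(80/50) ≈ 57.99°
zero (s+200): 200 + j80 → |·| = √(200²+80²) = √46400 ≈ 215.41, ∠ = arctan(80/200) ≈ 21.80°
pole (s+1): 1 + j80 → |·| = √(1²+80²) = √6401 ≈ 80.006, ∠ = arctan(80/1) ≈ 89.28°
pole (s+80): 80 + j80 → |·| = √(80²+80²) = √12800 ≈ 113.14, ∠ = arctan(80/80) ≈ 45.00°
pole (s+2000): 2000 + j80 → |·| = √(2000²+80²) = √4006400 ≈ 2001.6, ∠ = arctan(80/2000) ≈ 2.29°
|H| = 200 · 20322 / 1.8118e+07 ≈ 0.22433
Gain = 20 log₁₀(0.22433) ≈ -12.98 dB
∠H = 79.79° − 136.57° = -56.78°

At s = jω = j2000:
zero (s+50): 50 + j2000 → |·| = √(50²+2000²) = √4002500 ≈ 2000.6, ∠ = arctan(2000/50) ≈ 88.57°
zero (s+200): 200 + j2000 → |·| = √(200²+2000²) = √4040000 ≈ 2010, ∠ = arctan(2000/200) ≈ 84.29°
pole (s+1): 1 + j2000 → |·| = √(1²+2000²) = √4000001 ≈ 2000, ∠ = arctan(2000/1) ≈ 89.97°
pole (s+80): 80 + j2000 → |·| = √(80²+2000²) = √4006400 ≈ 2001.6, ∠ = arctan(2000/80) ≈ 87.71°
pole (s+2000): 2000 + j2000 → |·| = √(2000²+2000²) = √8000000 ≈ 2828.4, ∠ = arctan(2000/2000) ≈ 45.00°
|H| = 200 · 4.0212e+06 / 1.1323e+10 ≈ 0.071027
Gain = 20 log₁₀(0.071027) ≈ -22.97 dB
∠H = 172.86° − 222.68° = -49.82°

ω = 80: -13.0 dB, -56.8°; ω = 2000: -23.0 dB, -49.8°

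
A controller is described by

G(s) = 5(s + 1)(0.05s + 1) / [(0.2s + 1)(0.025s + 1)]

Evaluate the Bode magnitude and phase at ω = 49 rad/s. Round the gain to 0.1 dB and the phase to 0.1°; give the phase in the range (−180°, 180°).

At ω = 49 rad/s:
zero (1 + j49·1) = 1 + j49 → |·| ≈ 49.01, ∠ ≈ 88.83°
zero (1 + j49·0.05) = 1 + j2.45 → |·| ≈ 2.6462, ∠ ≈ 67.80°
pole (1 + j49·0.2) = 1 + j9.8 → |·| ≈ 9.8509, ∠ ≈ 84.17°
pole (1 + j49·0.025) = 1 + j1.225 → |·| ≈ 1.5813, ∠ ≈ 50.77°
|G| = 5 · 49.01 · 2.6462 / (9.8509 · 1.5813) ≈ 41.628
Gain = 20 log₁₀(41.628) ≈ 32.39 dB
∠G = (88.83° + 67.80°) − (84.17° + 50.77°) = 21.69°

32.4 dB, 21.7°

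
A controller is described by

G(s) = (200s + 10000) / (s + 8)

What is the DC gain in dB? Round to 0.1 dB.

G(0) = 10000 / 8 = 1250
20 log₁₀(1250) ≈ 61.94 dB

61.9 dB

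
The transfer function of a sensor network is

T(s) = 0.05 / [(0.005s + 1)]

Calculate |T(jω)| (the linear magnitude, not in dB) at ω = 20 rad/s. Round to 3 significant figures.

At ω = 20 rad/s:
pole (1 + j20·0.005) = 1 + j0.1 → |·| ≈ 1.005, ∠ ≈ 5.71°
|T| = 0.05 · 1 / (1.005) ≈ 0.049751

0.0498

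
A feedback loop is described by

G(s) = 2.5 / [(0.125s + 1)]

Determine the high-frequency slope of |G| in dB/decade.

Each pole contributes −20 dB/decade at high frequency; each zero contributes +20 dB/decade.
Net: 0 zero(s) − 1 pole(s) → -20 dB/decade.

-20 dB/decade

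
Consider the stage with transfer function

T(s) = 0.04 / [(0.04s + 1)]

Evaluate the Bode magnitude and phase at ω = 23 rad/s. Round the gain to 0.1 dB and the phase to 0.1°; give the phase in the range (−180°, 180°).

-30.6 dB, -42.6°

At ω = 23 rad/s:
pole (1 + j23·0.04) = 1 + j0.92 → |·| ≈ 1.3588, ∠ ≈ 42.61°
|T| = 0.04 · 1 / (1.3588) ≈ 0.029438
Gain = 20 log₁₀(0.029438) ≈ -30.62 dB
∠T = (0°) − (42.61°) = -42.61°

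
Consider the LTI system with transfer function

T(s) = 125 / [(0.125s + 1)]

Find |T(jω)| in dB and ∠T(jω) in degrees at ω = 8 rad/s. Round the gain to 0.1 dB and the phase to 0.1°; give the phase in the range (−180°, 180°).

38.9 dB, -45.0°

At ω = 8 rad/s:
pole (1 + j8·0.125) = 1 + j1 → |·| ≈ 1.4142, ∠ ≈ 45.00°
|T| = 125 · 1 / (1.4142) ≈ 88.389
Gain = 20 log₁₀(88.389) ≈ 38.93 dB
∠T = (0°) − (45.00°) = -45.00°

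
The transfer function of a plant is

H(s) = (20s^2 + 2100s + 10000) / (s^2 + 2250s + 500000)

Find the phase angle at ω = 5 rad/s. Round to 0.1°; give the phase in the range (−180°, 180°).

Substitute s = j5:
Numerator: 20(j5)^2 + 2100(j5) + 10000 = 9500 + j10500
Denominator: (j5)^2 + 2250(j5) + 500000 = 499975 + j11250
|N| = √(9500² + 10500²) ≈ 14160, ∠N ≈ 47.86°
|D| = √(499975² + 11250²) ≈ 5.001e+05, ∠D ≈ 1.29°
∠H = 47.86° − 1.29° = 46.57°

46.6°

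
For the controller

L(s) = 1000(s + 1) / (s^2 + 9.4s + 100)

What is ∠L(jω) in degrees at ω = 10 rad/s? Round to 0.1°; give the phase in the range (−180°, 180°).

-5.7°

At s = jω = j10:
zero (s+1): 1 + j10 → |·| = √(1²+10²) = √101 ≈ 10.05, ∠ = arctan(10/1) ≈ 84.29°
quadratic: (j10)² + 9.4·j10 + 100 = 0 + j94 → |·| ≈ 94, ∠ ≈ 90.00°
∠L = 84.29° − 90.00° = -5.71°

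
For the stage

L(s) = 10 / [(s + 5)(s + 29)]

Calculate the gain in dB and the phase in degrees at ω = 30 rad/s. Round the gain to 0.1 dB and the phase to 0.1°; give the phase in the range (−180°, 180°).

-42.1 dB, -126.5°

At s = jω = j30:
pole (s+5): 5 + j30 → |·| = √(5²+30²) = √925 ≈ 30.414, ∠ = arctan(30/5) ≈ 80.54°
pole (s+29): 29 + j30 → |·| = √(29²+30²) = √1741 ≈ 41.725, ∠ = arctan(30/29) ≈ 45.97°
|L| = 10 / 1269 ≈ 0.0078802
Gain = 20 log₁₀(0.0078802) ≈ -42.07 dB
∠L = 0.00° − 126.51° = -126.51°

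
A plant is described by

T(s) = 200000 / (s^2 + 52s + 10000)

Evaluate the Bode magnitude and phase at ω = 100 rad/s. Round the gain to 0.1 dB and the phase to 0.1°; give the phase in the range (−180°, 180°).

31.7 dB, -90.0°

At s = jω = j100:
quadratic: (j100)² + 52·j100 + 10000 = 0 + j5200 → |·| ≈ 5200, ∠ ≈ 90.00°
|T| = 200000 / 5200 ≈ 38.462
Gain = 20 log₁₀(38.462) ≈ 31.70 dB
∠T = 0.00° − 90.00° = -90.00°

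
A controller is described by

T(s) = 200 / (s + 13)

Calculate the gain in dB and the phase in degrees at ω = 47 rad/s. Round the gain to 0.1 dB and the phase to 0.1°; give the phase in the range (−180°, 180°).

12.3 dB, -74.5°

At s = jω = j47:
pole (s+13): 13 + j47 → |·| = √(13²+47²) = √2378 ≈ 48.765, ∠ = arctan(47/13) ≈ 74.54°
|T| = 200 / 48.765 ≈ 4.1013
Gain = 20 log₁₀(4.1013) ≈ 12.26 dB
∠T = 0.00° − 74.54° = -74.54°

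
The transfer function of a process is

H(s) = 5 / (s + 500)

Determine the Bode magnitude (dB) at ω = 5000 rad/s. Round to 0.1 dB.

-60.0 dB

Substitute s = j5000:
Numerator: 5 = 5 + j0
Denominator: (j5000) + 500 = 500 + j5000
|N| = √(5² + 0²) ≈ 5, ∠N ≈ 0.00°
|D| = √(500² + 5000²) ≈ 5024.9, ∠D ≈ 84.29°
|H| = 5 / 5024.9 ≈ 0.00099504
Gain = 20 log₁₀(0.00099504) ≈ -60.04 dB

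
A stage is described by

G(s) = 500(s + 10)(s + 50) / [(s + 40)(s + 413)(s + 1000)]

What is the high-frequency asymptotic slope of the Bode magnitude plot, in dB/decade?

-20 dB/decade

Each pole contributes −20 dB/decade at high frequency; each zero contributes +20 dB/decade.
Net: 2 zero(s) − 3 pole(s) → -20 dB/decade.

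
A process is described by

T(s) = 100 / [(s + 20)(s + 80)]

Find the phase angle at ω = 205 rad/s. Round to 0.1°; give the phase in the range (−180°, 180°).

At s = jω = j205:
pole (s+20): 20 + j205 → |·| = √(20²+205²) = √42425 ≈ 205.97, ∠ = arctan(205/20) ≈ 84.43°
pole (s+80): 80 + j205 → |·| = √(80²+205²) = √48425 ≈ 220.06, ∠ = arctan(205/80) ≈ 68.68°
∠T = 0.00° − 153.11° = -153.11°

-153.1°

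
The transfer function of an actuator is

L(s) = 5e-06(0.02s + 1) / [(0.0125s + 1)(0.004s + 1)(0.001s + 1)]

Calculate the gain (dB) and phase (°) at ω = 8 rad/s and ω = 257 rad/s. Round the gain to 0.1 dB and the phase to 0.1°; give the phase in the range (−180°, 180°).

ω = 8: -106.0 dB, 1.1°; ω = 257: -105.6 dB, -53.9°

At ω = 8 rad/s:
zero (1 + j8·0.02) = 1 + j0.16 → |·| ≈ 1.0127, ∠ ≈ 9.09°
pole (1 + j8·0.0125) = 1 + j0.1 → |·| ≈ 1.005, ∠ ≈ 5.71°
pole (1 + j8·0.004) = 1 + j0.032 → |·| ≈ 1.0005, ∠ ≈ 1.83°
pole (1 + j8·0.001) = 1 + j0.008 → |·| ≈ 1, ∠ ≈ 0.46°
|L| = 5e-06 · 1.0127 / (1.005 · 1.0005 · 1) ≈ 5.0358e-06
Gain = 20 log₁₀(5.0358e-06) ≈ -105.96 dB
∠L = (9.09°) − (5.71° + 1.83° + 0.46°) = 1.09°

At ω = 257 rad/s:
zero (1 + j257·0.02) = 1 + j5.14 → |·| ≈ 5.2364, ∠ ≈ 78.99°
pole (1 + j257·0.0125) = 1 + j3.2125 → |·| ≈ 3.3645, ∠ ≈ 72.71°
pole (1 + j257·0.004) = 1 + j1.028 → |·| ≈ 1.4341, ∠ ≈ 45.79°
pole (1 + j257·0.001) = 1 + j0.257 → |·| ≈ 1.0325, ∠ ≈ 14.41°
|L| = 5e-06 · 5.2364 / (3.3645 · 1.4341 · 1.0325) ≈ 5.2555e-06
Gain = 20 log₁₀(5.2555e-06) ≈ -105.59 dB
∠L = (78.99°) − (72.71° + 45.79° + 14.41°) = -53.92°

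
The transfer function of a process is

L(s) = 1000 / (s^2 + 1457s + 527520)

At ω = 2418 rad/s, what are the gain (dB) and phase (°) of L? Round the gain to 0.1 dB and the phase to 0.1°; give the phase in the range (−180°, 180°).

Substitute s = j2418:
Numerator: 1000 = 1000 + j0
Denominator: (j2418)^2 + 1457(j2418) + 527520 = -5319204 + j3523026
|N| = √(1000² + 0²) ≈ 1000, ∠N ≈ 0.00°
|D| = √(5319204² + 3523026²) ≈ 6.3801e+06, ∠D ≈ 146.48°
|L| = 1000 / 6.3801e+06 ≈ 0.00015674
Gain = 20 log₁₀(0.00015674) ≈ -76.10 dB
∠L = 0.00° − 146.48° = -146.48°

-76.1 dB, -146.5°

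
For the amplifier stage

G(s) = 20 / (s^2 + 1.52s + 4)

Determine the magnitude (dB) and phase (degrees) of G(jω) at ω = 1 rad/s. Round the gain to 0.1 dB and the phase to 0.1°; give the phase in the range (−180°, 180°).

15.5 dB, -26.9°

At s = jω = j1:
quadratic: (j1)² + 1.52·j1 + 4 = 3 + j1.52 → |·| ≈ 3.3631, ∠ ≈ 26.87°
|G| = 20 / 3.3631 ≈ 5.9469
Gain = 20 log₁₀(5.9469) ≈ 15.49 dB
∠G = 0.00° − 26.87° = -26.87°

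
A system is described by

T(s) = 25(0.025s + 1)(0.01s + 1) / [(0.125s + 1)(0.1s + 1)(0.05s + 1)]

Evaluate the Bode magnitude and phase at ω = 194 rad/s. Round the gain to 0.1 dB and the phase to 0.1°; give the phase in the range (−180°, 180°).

-24.6 dB, -117.7°

At ω = 194 rad/s:
zero (1 + j194·0.025) = 1 + j4.85 → |·| ≈ 4.952, ∠ ≈ 78.35°
zero (1 + j194·0.01) = 1 + j1.94 → |·| ≈ 2.1826, ∠ ≈ 62.73°
pole (1 + j194·0.125) = 1 + j24.25 → |·| ≈ 24.271, ∠ ≈ 87.64°
pole (1 + j194·0.1) = 1 + j19.4 → |·| ≈ 19.426, ∠ ≈ 87.05°
pole (1 + j194·0.05) = 1 + j9.7 → |·| ≈ 9.7514, ∠ ≈ 84.11°
|T| = 25 · 4.952 · 2.1826 / (24.271 · 19.426 · 9.7514) ≈ 0.05877
Gain = 20 log₁₀(0.05877) ≈ -24.62 dB
∠T = (78.35° + 62.73°) − (87.64° + 87.05° + 84.11°) = -117.72°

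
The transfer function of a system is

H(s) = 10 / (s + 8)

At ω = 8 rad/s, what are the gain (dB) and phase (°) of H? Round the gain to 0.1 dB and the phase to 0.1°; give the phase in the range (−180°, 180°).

Substitute s = j8:
Numerator: 10 = 10 + j0
Denominator: (j8) + 8 = 8 + j8
|N| = √(10² + 0²) ≈ 10, ∠N ≈ 0.00°
|D| = √(8² + 8²) ≈ 11.314, ∠D ≈ 45.00°
|H| = 10 / 11.314 ≈ 0.88386
Gain = 20 log₁₀(0.88386) ≈ -1.07 dB
∠H = 0.00° − 45.00° = -45.00°

-1.1 dB, -45.0°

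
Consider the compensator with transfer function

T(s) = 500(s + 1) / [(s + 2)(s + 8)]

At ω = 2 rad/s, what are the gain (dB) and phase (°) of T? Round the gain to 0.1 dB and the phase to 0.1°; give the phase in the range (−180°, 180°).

33.6 dB, 4.4°

At s = jω = j2:
zero (s+1): 1 + j2 → |·| = √(1²+2²) = √5 ≈ 2.2361, ∠ = arctan(2/1) ≈ 63.43°
pole (s+2): 2 + j2 → |·| = √(2²+2²) = √8 ≈ 2.8284, ∠ = arctan(2/2) ≈ 45.00°
pole (s+8): 8 + j2 → |·| = √(8²+2²) = √68 ≈ 8.2462, ∠ = arctan(2/8) ≈ 14.04°
|T| = 500 · 2.2361 / 23.324 ≈ 47.936
Gain = 20 log₁₀(47.936) ≈ 33.61 dB
∠T = 63.43° − 59.04° = 4.39°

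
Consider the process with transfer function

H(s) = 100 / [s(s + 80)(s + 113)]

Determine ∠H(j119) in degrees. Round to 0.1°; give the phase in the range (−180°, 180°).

167.4°

At s = jω = j119:
pole (s+80): 80 + j119 → |·| = √(80²+119²) = √20561 ≈ 143.39, ∠ = arctan(119/80) ≈ 56.09°
pole (s+113): 113 + j119 → |·| = √(113²+119²) = √26930 ≈ 164.1, ∠ = arctan(119/113) ≈ 46.48°
pole at origin: |s| = 119, ∠ = 90.00° (in denominator)
∠H = 0.00° − 192.57° = -192.57° ≡ 167.43° (principal value)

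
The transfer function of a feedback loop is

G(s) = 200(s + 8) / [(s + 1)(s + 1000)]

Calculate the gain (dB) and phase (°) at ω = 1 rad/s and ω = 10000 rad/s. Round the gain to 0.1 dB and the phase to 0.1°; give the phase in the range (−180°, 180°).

ω = 1: 1.1 dB, -37.9°; ω = 10000: -34.0 dB, -84.3°

At s = jω = j1:
zero (s+8): 8 + j1 → |·| = √(8²+1²) = √65 ≈ 8.0623, ∠ = arctan(1/8) ≈ 7.13°
pole (s+1): 1 + j1 → |·| = √(1²+1²) = √2 ≈ 1.4142, ∠ = arctan(1/1) ≈ 45.00°
pole (s+1000): 1000 + j1 → |·| = √(1000²+1²) = √1000001 ≈ 1000, ∠ = arctan(1/1000) ≈ 0.06°
|G| = 200 · 8.0623 / 1414.2 ≈ 1.1402
Gain = 20 log₁₀(1.1402) ≈ 1.14 dB
∠G = 7.13° − 45.06° = -37.93°

At s = jω = j10000:
zero (s+8): 8 + j10000 → |·| = √(8²+10000²) = √100000064 ≈ 10000, ∠ = arctan(10000/8) ≈ 89.95°
pole (s+1): 1 + j10000 → |·| = √(1²+10000²) = √100000001 ≈ 10000, ∠ = arctan(10000/1) ≈ 89.99°
pole (s+1000): 1000 + j10000 → |·| = √(1000²+10000²) = √101000000 ≈ 10050, ∠ = arctan(10000/1000) ≈ 84.29°
|G| = 200 · 10000 / 1.005e+08 ≈ 0.0199
Gain = 20 log₁₀(0.0199) ≈ -34.02 dB
∠G = 89.95° − 174.28° = -84.33°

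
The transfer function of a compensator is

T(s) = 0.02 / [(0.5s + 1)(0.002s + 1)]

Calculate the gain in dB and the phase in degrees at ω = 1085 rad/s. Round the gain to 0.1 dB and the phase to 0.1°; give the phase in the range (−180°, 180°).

-96.2 dB, -155.2°

At ω = 1085 rad/s:
pole (1 + j1085·0.5) = 1 + j542.5 → |·| ≈ 542.5, ∠ ≈ 89.89°
pole (1 + j1085·0.002) = 1 + j2.17 → |·| ≈ 2.3893, ∠ ≈ 65.26°
|T| = 0.02 · 1 / (542.5 · 2.3893) ≈ 1.543e-05
Gain = 20 log₁₀(1.543e-05) ≈ -96.23 dB
∠T = (0°) − (89.89° + 65.26°) = -155.15°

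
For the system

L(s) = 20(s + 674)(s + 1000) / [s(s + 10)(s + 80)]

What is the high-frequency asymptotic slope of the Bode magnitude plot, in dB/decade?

-20 dB/decade

Each pole contributes −20 dB/decade at high frequency; each zero contributes +20 dB/decade.
Net: 2 zero(s) − 3 pole(s) → -20 dB/decade.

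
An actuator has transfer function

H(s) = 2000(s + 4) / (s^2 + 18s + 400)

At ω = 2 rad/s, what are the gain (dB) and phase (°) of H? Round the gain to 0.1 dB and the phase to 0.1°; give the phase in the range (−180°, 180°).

27.0 dB, 21.4°

At s = jω = j2:
zero (s+4): 4 + j2 → |·| = √(4²+2²) = √20 ≈ 4.4721, ∠ = arctan(2/4) ≈ 26.57°
quadratic: (j2)² + 18·j2 + 400 = 396 + j36 → |·| ≈ 397.63, ∠ ≈ 5.19°
|H| = 2000 · 4.4721 / 397.63 ≈ 22.494
Gain = 20 log₁₀(22.494) ≈ 27.04 dB
∠H = 26.57° − 5.19° = 21.38°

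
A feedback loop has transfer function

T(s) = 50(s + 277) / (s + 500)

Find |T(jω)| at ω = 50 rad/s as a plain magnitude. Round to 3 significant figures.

28.0

At s = jω = j50:
zero (s+277): 277 + j50 → |·| = √(277²+50²) = √79229 ≈ 281.48, ∠ = arctan(50/277) ≈ 10.23°
pole (s+500): 500 + j50 → |·| = √(500²+50²) = √252500 ≈ 502.49, ∠ = arctan(50/500) ≈ 5.71°
|T| = 50 · 281.48 / 502.49 ≈ 28.009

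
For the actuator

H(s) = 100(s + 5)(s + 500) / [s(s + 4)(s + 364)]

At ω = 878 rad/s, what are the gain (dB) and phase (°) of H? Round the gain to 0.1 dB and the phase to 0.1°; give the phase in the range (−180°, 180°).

-18.3 dB, -97.2°

At s = jω = j878:
zero (s+5): 5 + j878 → |·| = √(5²+878²) = √770909 ≈ 878.01, ∠ = arctan(878/5) ≈ 89.67°
zero (s+500): 500 + j878 → |·| = √(500²+878²) = √1020884 ≈ 1010.4, ∠ = arctan(878/500) ≈ 60.34°
pole (s+4): 4 + j878 → |·| = √(4²+878²) = √770900 ≈ 878.01, ∠ = arctan(878/4) ≈ 89.74°
pole (s+364): 364 + j878 → |·| = √(364²+878²) = √903380 ≈ 950.46, ∠ = arctan(878/364) ≈ 67.48°
pole at origin: |s| = 878, ∠ = 90.00° (in denominator)
|H| = 100 · 8.8714e+05 / 7.327e+08 ≈ 0.12108
Gain = 20 log₁₀(0.12108) ≈ -18.34 dB
∠H = 150.01° − 247.22° = -97.21°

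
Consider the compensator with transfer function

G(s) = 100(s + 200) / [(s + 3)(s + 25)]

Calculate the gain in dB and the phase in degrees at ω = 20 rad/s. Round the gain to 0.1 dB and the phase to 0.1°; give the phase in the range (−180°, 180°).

At s = jω = j20:
zero (s+200): 200 + j20 → |·| = √(200²+20²) = √40400 ≈ 201, ∠ = arctan(20/200) ≈ 5.71°
pole (s+3): 3 + j20 → |·| = √(3²+20²) = √409 ≈ 20.224, ∠ = arctan(20/3) ≈ 81.47°
pole (s+25): 25 + j20 → |·| = √(25²+20²) = √1025 ≈ 32.016, ∠ = arctan(20/25) ≈ 38.66°
|G| = 100 · 201 / 647.49 ≈ 31.043
Gain = 20 log₁₀(31.043) ≈ 29.84 dB
∠G = 5.71° − 120.13° = -114.42°

29.8 dB, -114.4°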